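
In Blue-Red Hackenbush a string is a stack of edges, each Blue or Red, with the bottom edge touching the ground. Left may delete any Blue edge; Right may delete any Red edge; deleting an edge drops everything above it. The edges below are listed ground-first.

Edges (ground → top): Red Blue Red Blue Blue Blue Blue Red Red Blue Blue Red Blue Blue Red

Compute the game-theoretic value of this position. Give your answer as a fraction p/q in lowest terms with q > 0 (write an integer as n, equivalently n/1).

Build v(s[:k]) for k = 1..15, string s = Red Blue Red Blue Blue Blue Blue Red Red Blue Blue Red Blue Blue Red.
R: Left { · }, Right { 0 } -> simplest -1
RB: Left { -1 }, Right { 0 } -> simplest -1/2
RBR: Left { -1 }, Right { -1/2, 0 } -> simplest -3/4
RBRB: Left { -1, -3/4 }, Right { -1/2, 0 } -> simplest -5/8
RBRBB: Left { -1, -3/4, -5/8 }, Right { -1/2, 0 } -> simplest -9/16
RBRBBB: Left { -1, -3/4, -5/8, -9/16 }, Right { -1/2, 0 } -> simplest -17/32
RBRBBBB: Left { -1, -3/4, -5/8, -9/16, -17/32 }, Right { -1/2, 0 } -> simplest -33/64
RBRBBBBR: Left { -1, -3/4, -5/8, -9/16, -17/32 }, Right { -33/64, -1/2, 0 } -> simplest -67/128
RBRBBBBRR: Left { -1, -3/4, -5/8, -9/16, -17/32 }, Right { -67/128, -33/64, -1/2, 0 } -> simplest -135/256
RBRBBBBRRB: Left { -1, -3/4, -5/8, -9/16, -17/32, -135/256 }, Right { -67/128, -33/64, -1/2, 0 } -> simplest -269/512
RBRBBBBRRBB: Left { -1, -3/4, -5/8, -9/16, -17/32, -135/256, -269/512 }, Right { -67/128, -33/64, -1/2, 0 } -> simplest -537/1024
RBRBBBBRRBBR: Left { -1, -3/4, -5/8, -9/16, -17/32, -135/256, -269/512 }, Right { -537/1024, -67/128, -33/64, -1/2, 0 } -> simplest -1075/2048
RBRBBBBRRBBRB: Left { -1, -3/4, -5/8, -9/16, -17/32, -135/256, -269/512, -1075/2048 }, Right { -537/1024, -67/128, -33/64, -1/2, 0 } -> simplest -2149/4096
RBRBBBBRRBBRBB: Left { -1, -3/4, -5/8, -9/16, -17/32, -135/256, -269/512, -1075/2048, -2149/4096 }, Right { -537/1024, -67/128, -33/64, -1/2, 0 } -> simplest -4297/8192
RBRBBBBRRBBRBBR: Left { -1, -3/4, -5/8, -9/16, -17/32, -135/256, -269/512, -1075/2048, -2149/4096 }, Right { -4297/8192, -537/1024, -67/128, -33/64, -1/2, 0 } -> simplest -8595/16384

-8595/16384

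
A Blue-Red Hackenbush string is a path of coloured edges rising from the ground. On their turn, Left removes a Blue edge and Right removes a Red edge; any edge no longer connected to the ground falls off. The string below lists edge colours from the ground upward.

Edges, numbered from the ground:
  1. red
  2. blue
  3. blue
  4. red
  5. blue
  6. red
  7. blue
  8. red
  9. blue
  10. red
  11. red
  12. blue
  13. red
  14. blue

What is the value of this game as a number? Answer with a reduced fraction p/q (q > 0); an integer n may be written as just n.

g_1 [r]  L=[—]  R=[0]  => -1
g_2 [rb]  L=[-1]  R=[0]  => -1/2
g_3 [rbb]  L=[-1; -1/2]  R=[0]  => -1/4
g_4 [rbbr]  L=[-1; -1/2]  R=[-1/4; 0]  => -3/8
g_5 [rbbrb]  L=[-1; -1/2; -3/8]  R=[-1/4; 0]  => -5/16
g_6 [rbbrbr]  L=[-1; -1/2; -3/8]  R=[-5/16; -1/4; 0]  => -11/32
g_7 [rbbrbrb]  L=[-1; -1/2; -3/8; -11/32]  R=[-5/16; -1/4; 0]  => -21/64
g_8 [rbbrbrbr]  L=[-1; -1/2; -3/8; -11/32]  R=[-21/64; -5/16; -1/4; 0]  => -43/128
g_9 [rbbrbrbrb]  L=[-1; -1/2; -3/8; -11/32; -43/128]  R=[-21/64; -5/16; -1/4; 0]  => -85/256
g_10 [rbbrbrbrbr]  L=[-1; -1/2; -3/8; -11/32; -43/128]  R=[-85/256; -21/64; -5/16; -1/4; 0]  => -171/512
g_11 [rbbrbrbrbrr]  L=[-1; -1/2; -3/8; -11/32; -43/128]  R=[-171/512; -85/256; -21/64; -5/16; -1/4; 0]  => -343/1024
g_12 [rbbrbrbrbrrb]  L=[-1; -1/2; -3/8; -11/32; -43/128; -343/1024]  R=[-171/512; -85/256; -21/64; -5/16; -1/4; 0]  => -685/2048
g_13 [rbbrbrbrbrrbr]  L=[-1; -1/2; -3/8; -11/32; -43/128; -343/1024]  R=[-685/2048; -171/512; -85/256; -21/64; -5/16; -1/4; 0]  => -1371/4096
g_14 [rbbrbrbrbrrbrb]  L=[-1; -1/2; -3/8; -11/32; -43/128; -343/1024; -1371/4096]  R=[-685/2048; -171/512; -85/256; -21/64; -5/16; -1/4; 0]  => -2741/8192

-2741/8192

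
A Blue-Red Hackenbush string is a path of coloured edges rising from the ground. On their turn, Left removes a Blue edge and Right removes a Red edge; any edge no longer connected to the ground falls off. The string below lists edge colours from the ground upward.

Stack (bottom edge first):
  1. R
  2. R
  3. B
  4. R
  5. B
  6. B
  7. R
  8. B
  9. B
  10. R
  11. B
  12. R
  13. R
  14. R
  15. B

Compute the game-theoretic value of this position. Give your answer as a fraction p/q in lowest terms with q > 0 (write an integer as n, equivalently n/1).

-12893/8192

R: Left { (no moves) }, Right { 0 } so simplest -1
RR: Left { (no moves) }, Right { -1 0 } so simplest -2
RRB: Left { -2 }, Right { -1 0 } so simplest -3/2
RRBR: Left { -2 }, Right { -3/2 -1 0 } so simplest -7/4
RRBRB: Left { -2 -7/4 }, Right { -3/2 -1 0 } so simplest -13/8
RRBRBB: Left { -2 -7/4 -13/8 }, Right { -3/2 -1 0 } so simplest -25/16
RRBRBBR: Left { -2 -7/4 -13/8 }, Right { -25/16 -3/2 -1 0 } so simplest -51/32
RRBRBBRB: Left { -2 -7/4 -13/8 -51/32 }, Right { -25/16 -3/2 -1 0 } so simplest -101/64
RRBRBBRBB: Left { -2 -7/4 -13/8 -51/32 -101/64 }, Right { -25/16 -3/2 -1 0 } so simplest -201/128
RRBRBBRBBR: Left { -2 -7/4 -13/8 -51/32 -101/64 }, Right { -201/128 -25/16 -3/2 -1 0 } so simplest -403/256
RRBRBBRBBRB: Left { -2 -7/4 -13/8 -51/32 -101/64 -403/256 }, Right { -201/128 -25/16 -3/2 -1 0 } so simplest -805/512
RRBRBBRBBRBR: Left { -2 -7/4 -13/8 -51/32 -101/64 -403/256 }, Right { -805/512 -201/128 -25/16 -3/2 -1 0 } so simplest -1611/1024
RRBRBBRBBRBRR: Left { -2 -7/4 -13/8 -51/32 -101/64 -403/256 }, Right { -1611/1024 -805/512 -201/128 -25/16 -3/2 -1 0 } so simplest -3223/2048
RRBRBBRBBRBRRR: Left { -2 -7/4 -13/8 -51/32 -101/64 -403/256 }, Right { -3223/2048 -1611/1024 -805/512 -201/128 -25/16 -3/2 -1 0 } so simplest -6447/4096
RRBRBBRBBRBRRRB: Left { -2 -7/4 -13/8 -51/32 -101/64 -403/256 -6447/4096 }, Right { -3223/2048 -1611/1024 -805/512 -201/128 -25/16 -3/2 -1 0 } so simplest -12893/8192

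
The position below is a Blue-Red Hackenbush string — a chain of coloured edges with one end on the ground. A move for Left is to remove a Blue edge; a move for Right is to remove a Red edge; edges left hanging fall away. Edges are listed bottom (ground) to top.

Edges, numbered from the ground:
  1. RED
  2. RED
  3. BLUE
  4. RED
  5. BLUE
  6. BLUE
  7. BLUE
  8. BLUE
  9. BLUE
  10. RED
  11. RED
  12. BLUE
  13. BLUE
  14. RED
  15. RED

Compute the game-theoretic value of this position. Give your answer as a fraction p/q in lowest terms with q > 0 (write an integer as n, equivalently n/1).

-12391/8192

Build value(s[:k]) for k = 1..15, string s = RED RED BLUE RED BLUE BLUE BLUE BLUE BLUE RED RED BLUE BLUE RED RED.
R: Left {  }, Right { 0 } → simplest -1
RR: Left {  }, Right { -1,0 } → simplest -2
RRB: Left { -2 }, Right { -1,0 } → simplest -3/2
RRBR: Left { -2 }, Right { -3/2,-1,0 } → simplest -7/4
RRBRB: Left { -2,-7/4 }, Right { -3/2,-1,0 } → simplest -13/8
RRBRBB: Left { -2,-7/4,-13/8 }, Right { -3/2,-1,0 } → simplest -25/16
RRBRBBB: Left { -2,-7/4,-13/8,-25/16 }, Right { -3/2,-1,0 } → simplest -49/32
RRBRBBBB: Left { -2,-7/4,-13/8,-25/16,-49/32 }, Right { -3/2,-1,0 } → simplest -97/64
RRBRBBBBB: Left { -2,-7/4,-13/8,-25/16,-49/32,-97/64 }, Right { -3/2,-1,0 } → simplest -193/128
RRBRBBBBBR: Left { -2,-7/4,-13/8,-25/16,-49/32,-97/64 }, Right { -193/128,-3/2,-1,0 } → simplest -387/256
RRBRBBBBBRR: Left { -2,-7/4,-13/8,-25/16,-49/32,-97/64 }, Right { -387/256,-193/128,-3/2,-1,0 } → simplest -775/512
RRBRBBBBBRRB: Left { -2,-7/4,-13/8,-25/16,-49/32,-97/64,-775/512 }, Right { -387/256,-193/128,-3/2,-1,0 } → simplest -1549/1024
RRBRBBBBBRRBB: Left { -2,-7/4,-13/8,-25/16,-49/32,-97/64,-775/512,-1549/1024 }, Right { -387/256,-193/128,-3/2,-1,0 } → simplest -3097/2048
RRBRBBBBBRRBBR: Left { -2,-7/4,-13/8,-25/16,-49/32,-97/64,-775/512,-1549/1024 }, Right { -3097/2048,-387/256,-193/128,-3/2,-1,0 } → simplest -6195/4096
RRBRBBBBBRRBBRR: Left { -2,-7/4,-13/8,-25/16,-49/32,-97/64,-775/512,-1549/1024 }, Right { -6195/4096,-3097/2048,-387/256,-193/128,-3/2,-1,0 } → simplest -12391/8192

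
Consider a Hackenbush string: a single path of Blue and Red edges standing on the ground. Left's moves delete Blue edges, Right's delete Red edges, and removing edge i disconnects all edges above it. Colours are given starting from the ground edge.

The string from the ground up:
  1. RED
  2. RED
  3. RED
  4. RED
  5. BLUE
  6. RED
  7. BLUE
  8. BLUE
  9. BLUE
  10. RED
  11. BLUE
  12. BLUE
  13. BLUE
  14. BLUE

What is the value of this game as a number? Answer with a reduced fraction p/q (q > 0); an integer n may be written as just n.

value(R) = { — | 0 } → -1
value(RR) = { — | -1, 0 } → -2
value(RRR) = { — | -2, -1, 0 } → -3
value(RRRR) = { — | -3, -2, -1, 0 } → -4
value(RRRRB) = { -4 | -3, -2, -1, 0 } → -7/2
value(RRRRBR) = { -4 | -7/2, -3, -2, -1, 0 } → -15/4
value(RRRRBRB) = { -4, -15/4 | -7/2, -3, -2, -1, 0 } → -29/8
value(RRRRBRBB) = { -4, -15/4, -29/8 | -7/2, -3, -2, -1, 0 } → -57/16
value(RRRRBRBBB) = { -4, -15/4, -29/8, -57/16 | -7/2, -3, -2, -1, 0 } → -113/32
value(RRRRBRBBBR) = { -4, -15/4, -29/8, -57/16 | -113/32, -7/2, -3, -2, -1, 0 } → -227/64
value(RRRRBRBBBRB) = { -4, -15/4, -29/8, -57/16, -227/64 | -113/32, -7/2, -3, -2, -1, 0 } → -453/128
value(RRRRBRBBBRBB) = { -4, -15/4, -29/8, -57/16, -227/64, -453/128 | -113/32, -7/2, -3, -2, -1, 0 } → -905/256
value(RRRRBRBBBRBBB) = { -4, -15/4, -29/8, -57/16, -227/64, -453/128, -905/256 | -113/32, -7/2, -3, -2, -1, 0 } → -1809/512
value(RRRRBRBBBRBBBB) = { -4, -15/4, -29/8, -57/16, -227/64, -453/128, -905/256, -1809/512 | -113/32, -7/2, -3, -2, -1, 0 } → -3617/1024

-3617/1024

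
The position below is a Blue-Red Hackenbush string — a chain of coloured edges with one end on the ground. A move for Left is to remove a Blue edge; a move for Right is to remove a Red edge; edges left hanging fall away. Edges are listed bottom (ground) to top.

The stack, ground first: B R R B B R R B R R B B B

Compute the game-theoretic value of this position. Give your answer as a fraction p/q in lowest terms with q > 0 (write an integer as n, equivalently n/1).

1615/4096

g_1 [B]  L=[0]  R=[]  = 1
g_2 [BR]  L=[0]  R=[1]  = 1/2
g_3 [BRR]  L=[0]  R=[1/2 1]  = 1/4
g_4 [BRRB]  L=[0 1/4]  R=[1/2 1]  = 3/8
g_5 [BRRBB]  L=[0 1/4 3/8]  R=[1/2 1]  = 7/16
g_6 [BRRBBR]  L=[0 1/4 3/8]  R=[7/16 1/2 1]  = 13/32
g_7 [BRRBBRR]  L=[0 1/4 3/8]  R=[13/32 7/16 1/2 1]  = 25/64
g_8 [BRRBBRRB]  L=[0 1/4 3/8 25/64]  R=[13/32 7/16 1/2 1]  = 51/128
g_9 [BRRBBRRBR]  L=[0 1/4 3/8 25/64]  R=[51/128 13/32 7/16 1/2 1]  = 101/256
g_10 [BRRBBRRBRR]  L=[0 1/4 3/8 25/64]  R=[101/256 51/128 13/32 7/16 1/2 1]  = 201/512
g_11 [BRRBBRRBRRB]  L=[0 1/4 3/8 25/64 201/512]  R=[101/256 51/128 13/32 7/16 1/2 1]  = 403/1024
g_12 [BRRBBRRBRRBB]  L=[0 1/4 3/8 25/64 201/512 403/1024]  R=[101/256 51/128 13/32 7/16 1/2 1]  = 807/2048
g_13 [BRRBBRRBRRBBB]  L=[0 1/4 3/8 25/64 201/512 403/1024 807/2048]  R=[101/256 51/128 13/32 7/16 1/2 1]  = 1615/4096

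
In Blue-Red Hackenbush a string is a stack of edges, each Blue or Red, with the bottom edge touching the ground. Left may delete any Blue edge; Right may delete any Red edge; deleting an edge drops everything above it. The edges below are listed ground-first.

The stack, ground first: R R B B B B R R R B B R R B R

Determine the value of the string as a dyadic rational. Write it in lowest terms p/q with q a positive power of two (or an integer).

edge 1 of 15 (R): {  | 0 } ⇒ -1
edge 2 of 15 (R): {  | -1 0 } ⇒ -2
edge 3 of 15 (B): { -2 | -1 0 } ⇒ -3/2
edge 4 of 15 (B): { -2 -3/2 | -1 0 } ⇒ -5/4
edge 5 of 15 (B): { -2 -3/2 -5/4 | -1 0 } ⇒ -9/8
edge 6 of 15 (B): { -2 -3/2 -5/4 -9/8 | -1 0 } ⇒ -17/16
edge 7 of 15 (R): { -2 -3/2 -5/4 -9/8 | -17/16 -1 0 } ⇒ -35/32
edge 8 of 15 (R): { -2 -3/2 -5/4 -9/8 | -35/32 -17/16 -1 0 } ⇒ -71/64
edge 9 of 15 (R): { -2 -3/2 -5/4 -9/8 | -71/64 -35/32 -17/16 -1 0 } ⇒ -143/128
edge 10 of 15 (B): { -2 -3/2 -5/4 -9/8 -143/128 | -71/64 -35/32 -17/16 -1 0 } ⇒ -285/256
edge 11 of 15 (B): { -2 -3/2 -5/4 -9/8 -143/128 -285/256 | -71/64 -35/32 -17/16 -1 0 } ⇒ -569/512
edge 12 of 15 (R): { -2 -3/2 -5/4 -9/8 -143/128 -285/256 | -569/512 -71/64 -35/32 -17/16 -1 0 } ⇒ -1139/1024
edge 13 of 15 (R): { -2 -3/2 -5/4 -9/8 -143/128 -285/256 | -1139/1024 -569/512 -71/64 -35/32 -17/16 -1 0 } ⇒ -2279/2048
edge 14 of 15 (B): { -2 -3/2 -5/4 -9/8 -143/128 -285/256 -2279/2048 | -1139/1024 -569/512 -71/64 -35/32 -17/16 -1 0 } ⇒ -4557/4096
edge 15 of 15 (R): { -2 -3/2 -5/4 -9/8 -143/128 -285/256 -2279/2048 | -4557/4096 -1139/1024 -569/512 -71/64 -35/32 -17/16 -1 0 } ⇒ -9115/8192

-9115/8192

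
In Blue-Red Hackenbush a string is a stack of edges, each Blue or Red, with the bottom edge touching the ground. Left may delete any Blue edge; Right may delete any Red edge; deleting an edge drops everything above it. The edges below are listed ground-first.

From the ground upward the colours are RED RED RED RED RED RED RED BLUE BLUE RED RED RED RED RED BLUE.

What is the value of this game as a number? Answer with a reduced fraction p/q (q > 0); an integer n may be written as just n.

R: Left { ∅ }, Right { 0 } — simplest -1
RR: Left { ∅ }, Right { -1,0 } — simplest -2
RRR: Left { ∅ }, Right { -2,-1,0 } — simplest -3
RRRR: Left { ∅ }, Right { -3,-2,-1,0 } — simplest -4
RRRRR: Left { ∅ }, Right { -4,-3,-2,-1,0 } — simplest -5
RRRRRR: Left { ∅ }, Right { -5,-4,-3,-2,-1,0 } — simplest -6
RRRRRRR: Left { ∅ }, Right { -6,-5,-4,-3,-2,-1,0 } — simplest -7
RRRRRRRB: Left { -7 }, Right { -6,-5,-4,-3,-2,-1,0 } — simplest -13/2
RRRRRRRBB: Left { -7,-13/2 }, Right { -6,-5,-4,-3,-2,-1,0 } — simplest -25/4
RRRRRRRBBR: Left { -7,-13/2 }, Right { -25/4,-6,-5,-4,-3,-2,-1,0 } — simplest -51/8
RRRRRRRBBRR: Left { -7,-13/2 }, Right { -51/8,-25/4,-6,-5,-4,-3,-2,-1,0 } — simplest -103/16
RRRRRRRBBRRR: Left { -7,-13/2 }, Right { -103/16,-51/8,-25/4,-6,-5,-4,-3,-2,-1,0 } — simplest -207/32
RRRRRRRBBRRRR: Left { -7,-13/2 }, Right { -207/32,-103/16,-51/8,-25/4,-6,-5,-4,-3,-2,-1,0 } — simplest -415/64
RRRRRRRBBRRRRR: Left { -7,-13/2 }, Right { -415/64,-207/32,-103/16,-51/8,-25/4,-6,-5,-4,-3,-2,-1,0 } — simplest -831/128
RRRRRRRBBRRRRRB: Left { -7,-13/2,-831/128 }, Right { -415/64,-207/32,-103/16,-51/8,-25/4,-6,-5,-4,-3,-2,-1,0 } — simplest -1661/256

-1661/256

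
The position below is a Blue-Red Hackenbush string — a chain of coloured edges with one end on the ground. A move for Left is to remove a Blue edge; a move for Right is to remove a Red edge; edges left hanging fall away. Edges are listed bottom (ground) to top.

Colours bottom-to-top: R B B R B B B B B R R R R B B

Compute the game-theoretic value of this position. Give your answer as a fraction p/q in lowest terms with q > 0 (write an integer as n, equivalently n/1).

G(R) = {  | 0 } = -1
G(RB) = { -1 | 0 } = -1/2
G(RBB) = { -1 -1/2 | 0 } = -1/4
G(RBBR) = { -1 -1/2 | -1/4 0 } = -3/8
G(RBBRB) = { -1 -1/2 -3/8 | -1/4 0 } = -5/16
G(RBBRBB) = { -1 -1/2 -3/8 -5/16 | -1/4 0 } = -9/32
G(RBBRBBB) = { -1 -1/2 -3/8 -5/16 -9/32 | -1/4 0 } = -17/64
G(RBBRBBBB) = { -1 -1/2 -3/8 -5/16 -9/32 -17/64 | -1/4 0 } = -33/128
G(RBBRBBBBB) = { -1 -1/2 -3/8 -5/16 -9/32 -17/64 -33/128 | -1/4 0 } = -65/256
G(RBBRBBBBBR) = { -1 -1/2 -3/8 -5/16 -9/32 -17/64 -33/128 | -65/256 -1/4 0 } = -131/512
G(RBBRBBBBBRR) = { -1 -1/2 -3/8 -5/16 -9/32 -17/64 -33/128 | -131/512 -65/256 -1/4 0 } = -263/1024
G(RBBRBBBBBRRR) = { -1 -1/2 -3/8 -5/16 -9/32 -17/64 -33/128 | -263/1024 -131/512 -65/256 -1/4 0 } = -527/2048
G(RBBRBBBBBRRRR) = { -1 -1/2 -3/8 -5/16 -9/32 -17/64 -33/128 | -527/2048 -263/1024 -131/512 -65/256 -1/4 0 } = -1055/4096
G(RBBRBBBBBRRRRB) = { -1 -1/2 -3/8 -5/16 -9/32 -17/64 -33/128 -1055/4096 | -527/2048 -263/1024 -131/512 -65/256 -1/4 0 } = -2109/8192
G(RBBRBBBBBRRRRBB) = { -1 -1/2 -3/8 -5/16 -9/32 -17/64 -33/128 -1055/4096 -2109/8192 | -527/2048 -263/1024 -131/512 -65/256 -1/4 0 } = -4217/16384

-4217/16384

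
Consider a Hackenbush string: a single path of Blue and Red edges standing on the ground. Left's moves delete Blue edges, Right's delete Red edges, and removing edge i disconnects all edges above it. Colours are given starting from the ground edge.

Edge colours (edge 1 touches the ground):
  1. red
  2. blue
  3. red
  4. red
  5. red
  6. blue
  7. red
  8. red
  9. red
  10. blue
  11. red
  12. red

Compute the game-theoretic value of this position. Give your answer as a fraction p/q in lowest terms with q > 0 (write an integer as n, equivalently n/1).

-1911/2048

Recurse on prefixes of the 12-edge string red blue red red red blue red red red blue red red:
1 of 12 · r · max L −∞ · min R 0 → -1
2 of 12 · rb · max L -1 · min R 0 → -1/2
3 of 12 · rbr · max L -1 · min R -1/2 → -3/4
4 of 12 · rbrr · max L -1 · min R -3/4 → -7/8
5 of 12 · rbrrr · max L -1 · min R -7/8 → -15/16
6 of 12 · rbrrrb · max L -15/16 · min R -7/8 → -29/32
7 of 12 · rbrrrbr · max L -15/16 · min R -29/32 → -59/64
8 of 12 · rbrrrbrr · max L -15/16 · min R -59/64 → -119/128
9 of 12 · rbrrrbrrr · max L -15/16 · min R -119/128 → -239/256
10 of 12 · rbrrrbrrrb · max L -239/256 · min R -119/128 → -477/512
11 of 12 · rbrrrbrrrbr · max L -239/256 · min R -477/512 → -955/1024
12 of 12 · rbrrrbrrrbrr · max L -239/256 · min R -955/1024 → -1911/2048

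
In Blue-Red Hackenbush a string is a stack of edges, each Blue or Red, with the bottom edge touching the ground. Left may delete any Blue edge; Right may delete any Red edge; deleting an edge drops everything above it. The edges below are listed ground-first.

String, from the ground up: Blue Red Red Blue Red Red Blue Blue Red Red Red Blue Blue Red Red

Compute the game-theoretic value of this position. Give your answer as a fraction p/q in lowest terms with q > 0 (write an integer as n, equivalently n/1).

4889/16384

Build val(s[:k]) for k = 1..15, string s = Blue Red Red Blue Red Red Blue Blue Red Red Red Blue Blue Red Red.
val_1 [B]  L=[0]  R=[—]  = 1
val_2 [BR]  L=[0]  R=[1]  = 1/2
val_3 [BRR]  L=[0]  R=[1/2 1]  = 1/4
val_4 [BRRB]  L=[0 1/4]  R=[1/2 1]  = 3/8
val_5 [BRRBR]  L=[0 1/4]  R=[3/8 1/2 1]  = 5/16
val_6 [BRRBRR]  L=[0 1/4]  R=[5/16 3/8 1/2 1]  = 9/32
val_7 [BRRBRRB]  L=[0 1/4 9/32]  R=[5/16 3/8 1/2 1]  = 19/64
val_8 [BRRBRRBB]  L=[0 1/4 9/32 19/64]  R=[5/16 3/8 1/2 1]  = 39/128
val_9 [BRRBRRBBR]  L=[0 1/4 9/32 19/64]  R=[39/128 5/16 3/8 1/2 1]  = 77/256
val_10 [BRRBRRBBRR]  L=[0 1/4 9/32 19/64]  R=[77/256 39/128 5/16 3/8 1/2 1]  = 153/512
val_11 [BRRBRRBBRRR]  L=[0 1/4 9/32 19/64]  R=[153/512 77/256 39/128 5/16 3/8 1/2 1]  = 305/1024
val_12 [BRRBRRBBRRRB]  L=[0 1/4 9/32 19/64 305/1024]  R=[153/512 77/256 39/128 5/16 3/8 1/2 1]  = 611/2048
val_13 [BRRBRRBBRRRBB]  L=[0 1/4 9/32 19/64 305/1024 611/2048]  R=[153/512 77/256 39/128 5/16 3/8 1/2 1]  = 1223/4096
val_14 [BRRBRRBBRRRBBR]  L=[0 1/4 9/32 19/64 305/1024 611/2048]  R=[1223/4096 153/512 77/256 39/128 5/16 3/8 1/2 1]  = 2445/8192
val_15 [BRRBRRBBRRRBBRR]  L=[0 1/4 9/32 19/64 305/1024 611/2048]  R=[2445/8192 1223/4096 153/512 77/256 39/128 5/16 3/8 1/2 1]  = 4889/16384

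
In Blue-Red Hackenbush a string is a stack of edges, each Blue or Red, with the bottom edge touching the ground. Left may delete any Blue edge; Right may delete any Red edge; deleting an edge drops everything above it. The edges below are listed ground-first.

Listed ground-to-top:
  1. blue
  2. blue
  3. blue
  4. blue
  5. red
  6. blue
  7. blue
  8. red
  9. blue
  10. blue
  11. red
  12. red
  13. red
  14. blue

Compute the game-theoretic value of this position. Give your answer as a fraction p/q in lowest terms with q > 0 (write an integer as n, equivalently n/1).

3939/1024

Build value(s[:k]) for k = 1..14, string s = blue blue blue blue red blue blue red blue blue red red red blue.
value(b) = { 0 | — } — 1
value(bb) = { 0,1 | — } — 2
value(bbb) = { 0,1,2 | — } — 3
value(bbbb) = { 0,1,2,3 | — } — 4
value(bbbbr) = { 0,1,2,3 | 4 } — 7/2
value(bbbbrb) = { 0,1,2,3,7/2 | 4 } — 15/4
value(bbbbrbb) = { 0,1,2,3,7/2,15/4 | 4 } — 31/8
value(bbbbrbbr) = { 0,1,2,3,7/2,15/4 | 31/8,4 } — 61/16
value(bbbbrbbrb) = { 0,1,2,3,7/2,15/4,61/16 | 31/8,4 } — 123/32
value(bbbbrbbrbb) = { 0,1,2,3,7/2,15/4,61/16,123/32 | 31/8,4 } — 247/64
value(bbbbrbbrbbr) = { 0,1,2,3,7/2,15/4,61/16,123/32 | 247/64,31/8,4 } — 493/128
value(bbbbrbbrbbrr) = { 0,1,2,3,7/2,15/4,61/16,123/32 | 493/128,247/64,31/8,4 } — 985/256
value(bbbbrbbrbbrrr) = { 0,1,2,3,7/2,15/4,61/16,123/32 | 985/256,493/128,247/64,31/8,4 } — 1969/512
value(bbbbrbbrbbrrrb) = { 0,1,2,3,7/2,15/4,61/16,123/32,1969/512 | 985/256,493/128,247/64,31/8,4 } — 3939/1024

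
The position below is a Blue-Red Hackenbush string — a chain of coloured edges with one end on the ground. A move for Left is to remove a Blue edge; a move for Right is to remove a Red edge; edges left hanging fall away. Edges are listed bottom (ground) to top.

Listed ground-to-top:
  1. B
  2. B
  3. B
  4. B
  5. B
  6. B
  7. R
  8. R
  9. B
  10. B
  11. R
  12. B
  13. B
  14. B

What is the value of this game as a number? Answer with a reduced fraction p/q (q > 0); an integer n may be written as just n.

Build G(s[:k]) for k = 1..14, string s = B B B B B B R R B B R B B B.
1 of 14 · B · max L 0 · min R +∞ => 1
2 of 14 · BB · max L 1 · min R +∞ => 2
3 of 14 · BBB · max L 2 · min R +∞ => 3
4 of 14 · BBBB · max L 3 · min R +∞ => 4
5 of 14 · BBBBB · max L 4 · min R +∞ => 5
6 of 14 · BBBBBB · max L 5 · min R +∞ => 6
7 of 14 · BBBBBBR · max L 5 · min R 6 => 11/2
8 of 14 · BBBBBBRR · max L 5 · min R 11/2 => 21/4
9 of 14 · BBBBBBRRB · max L 21/4 · min R 11/2 => 43/8
10 of 14 · BBBBBBRRBB · max L 43/8 · min R 11/2 => 87/16
11 of 14 · BBBBBBRRBBR · max L 43/8 · min R 87/16 => 173/32
12 of 14 · BBBBBBRRBBRB · max L 173/32 · min R 87/16 => 347/64
13 of 14 · BBBBBBRRBBRBB · max L 347/64 · min R 87/16 => 695/128
14 of 14 · BBBBBBRRBBRBBB · max L 695/128 · min R 87/16 => 1391/256

1391/256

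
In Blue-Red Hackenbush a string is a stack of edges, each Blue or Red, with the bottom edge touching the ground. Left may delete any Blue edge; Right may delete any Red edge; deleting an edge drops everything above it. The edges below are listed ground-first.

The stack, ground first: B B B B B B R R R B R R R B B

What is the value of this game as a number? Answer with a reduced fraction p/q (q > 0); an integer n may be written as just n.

B: Left { 0 }, Right { — } ⇒ simplest 1
BB: Left { 0,1 }, Right { — } ⇒ simplest 2
BBB: Left { 0,1,2 }, Right { — } ⇒ simplest 3
BBBB: Left { 0,1,2,3 }, Right { — } ⇒ simplest 4
BBBBB: Left { 0,1,2,3,4 }, Right { — } ⇒ simplest 5
BBBBBB: Left { 0,1,2,3,4,5 }, Right { — } ⇒ simplest 6
BBBBBBR: Left { 0,1,2,3,4,5 }, Right { 6 } ⇒ simplest 11/2
BBBBBBRR: Left { 0,1,2,3,4,5 }, Right { 11/2,6 } ⇒ simplest 21/4
BBBBBBRRR: Left { 0,1,2,3,4,5 }, Right { 21/4,11/2,6 } ⇒ simplest 41/8
BBBBBBRRRB: Left { 0,1,2,3,4,5,41/8 }, Right { 21/4,11/2,6 } ⇒ simplest 83/16
BBBBBBRRRBR: Left { 0,1,2,3,4,5,41/8 }, Right { 83/16,21/4,11/2,6 } ⇒ simplest 165/32
BBBBBBRRRBRR: Left { 0,1,2,3,4,5,41/8 }, Right { 165/32,83/16,21/4,11/2,6 } ⇒ simplest 329/64
BBBBBBRRRBRRR: Left { 0,1,2,3,4,5,41/8 }, Right { 329/64,165/32,83/16,21/4,11/2,6 } ⇒ simplest 657/128
BBBBBBRRRBRRRB: Left { 0,1,2,3,4,5,41/8,657/128 }, Right { 329/64,165/32,83/16,21/4,11/2,6 } ⇒ simplest 1315/256
BBBBBBRRRBRRRBB: Left { 0,1,2,3,4,5,41/8,657/128,1315/256 }, Right { 329/64,165/32,83/16,21/4,11/2,6 } ⇒ simplest 2631/512

2631/512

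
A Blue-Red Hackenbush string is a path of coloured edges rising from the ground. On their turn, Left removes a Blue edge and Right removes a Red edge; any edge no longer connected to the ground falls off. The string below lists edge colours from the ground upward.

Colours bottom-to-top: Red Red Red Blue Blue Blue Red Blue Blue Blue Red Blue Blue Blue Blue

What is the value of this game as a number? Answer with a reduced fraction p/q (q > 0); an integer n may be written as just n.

val(R) = { · | 0 } => -1
val(RR) = { · | -1; 0 } => -2
val(RRR) = { · | -2; -1; 0 } => -3
val(RRRB) = { -3 | -2; -1; 0 } => -5/2
val(RRRBB) = { -3; -5/2 | -2; -1; 0 } => -9/4
val(RRRBBB) = { -3; -5/2; -9/4 | -2; -1; 0 } => -17/8
val(RRRBBBR) = { -3; -5/2; -9/4 | -17/8; -2; -1; 0 } => -35/16
val(RRRBBBRB) = { -3; -5/2; -9/4; -35/16 | -17/8; -2; -1; 0 } => -69/32
val(RRRBBBRBB) = { -3; -5/2; -9/4; -35/16; -69/32 | -17/8; -2; -1; 0 } => -137/64
val(RRRBBBRBBB) = { -3; -5/2; -9/4; -35/16; -69/32; -137/64 | -17/8; -2; -1; 0 } => -273/128
val(RRRBBBRBBBR) = { -3; -5/2; -9/4; -35/16; -69/32; -137/64 | -273/128; -17/8; -2; -1; 0 } => -547/256
val(RRRBBBRBBBRB) = { -3; -5/2; -9/4; -35/16; -69/32; -137/64; -547/256 | -273/128; -17/8; -2; -1; 0 } => -1093/512
val(RRRBBBRBBBRBB) = { -3; -5/2; -9/4; -35/16; -69/32; -137/64; -547/256; -1093/512 | -273/128; -17/8; -2; -1; 0 } => -2185/1024
val(RRRBBBRBBBRBBB) = { -3; -5/2; -9/4; -35/16; -69/32; -137/64; -547/256; -1093/512; -2185/1024 | -273/128; -17/8; -2; -1; 0 } => -4369/2048
val(RRRBBBRBBBRBBBB) = { -3; -5/2; -9/4; -35/16; -69/32; -137/64; -547/256; -1093/512; -2185/1024; -4369/2048 | -273/128; -17/8; -2; -1; 0 } => -8737/4096

-8737/4096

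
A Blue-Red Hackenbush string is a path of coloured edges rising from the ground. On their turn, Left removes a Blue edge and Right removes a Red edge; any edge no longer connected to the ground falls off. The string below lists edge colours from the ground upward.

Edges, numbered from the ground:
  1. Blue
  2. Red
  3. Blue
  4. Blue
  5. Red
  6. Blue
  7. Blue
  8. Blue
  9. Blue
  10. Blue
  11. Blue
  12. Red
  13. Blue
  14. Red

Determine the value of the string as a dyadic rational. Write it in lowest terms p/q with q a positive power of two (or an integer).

Build val(s[:k]) for k = 1..14, string s = Blue Red Blue Blue Red Blue Blue Blue Blue Blue Blue Red Blue Red.
val_1 [B]  L=[0]  R=[]  ⇒ 1
val_2 [BR]  L=[0]  R=[1]  ⇒ 1/2
val_3 [BRB]  L=[0; 1/2]  R=[1]  ⇒ 3/4
val_4 [BRBB]  L=[0; 1/2; 3/4]  R=[1]  ⇒ 7/8
val_5 [BRBBR]  L=[0; 1/2; 3/4]  R=[7/8; 1]  ⇒ 13/16
val_6 [BRBBRB]  L=[0; 1/2; 3/4; 13/16]  R=[7/8; 1]  ⇒ 27/32
val_7 [BRBBRBB]  L=[0; 1/2; 3/4; 13/16; 27/32]  R=[7/8; 1]  ⇒ 55/64
val_8 [BRBBRBBB]  L=[0; 1/2; 3/4; 13/16; 27/32; 55/64]  R=[7/8; 1]  ⇒ 111/128
val_9 [BRBBRBBBB]  L=[0; 1/2; 3/4; 13/16; 27/32; 55/64; 111/128]  R=[7/8; 1]  ⇒ 223/256
val_10 [BRBBRBBBBB]  L=[0; 1/2; 3/4; 13/16; 27/32; 55/64; 111/128; 223/256]  R=[7/8; 1]  ⇒ 447/512
val_11 [BRBBRBBBBBB]  L=[0; 1/2; 3/4; 13/16; 27/32; 55/64; 111/128; 223/256; 447/512]  R=[7/8; 1]  ⇒ 895/1024
val_12 [BRBBRBBBBBBR]  L=[0; 1/2; 3/4; 13/16; 27/32; 55/64; 111/128; 223/256; 447/512]  R=[895/1024; 7/8; 1]  ⇒ 1789/2048
val_13 [BRBBRBBBBBBRB]  L=[0; 1/2; 3/4; 13/16; 27/32; 55/64; 111/128; 223/256; 447/512; 1789/2048]  R=[895/1024; 7/8; 1]  ⇒ 3579/4096
val_14 [BRBBRBBBBBBRBR]  L=[0; 1/2; 3/4; 13/16; 27/32; 55/64; 111/128; 223/256; 447/512; 1789/2048]  R=[3579/4096; 895/1024; 7/8; 1]  ⇒ 7157/8192

7157/8192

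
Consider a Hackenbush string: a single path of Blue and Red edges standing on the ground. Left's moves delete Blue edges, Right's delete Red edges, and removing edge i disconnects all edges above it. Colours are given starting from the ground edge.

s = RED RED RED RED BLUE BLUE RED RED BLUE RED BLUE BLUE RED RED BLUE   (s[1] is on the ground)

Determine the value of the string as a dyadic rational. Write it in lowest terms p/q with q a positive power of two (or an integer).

Prefix values for RED RED RED RED BLUE BLUE RED RED BLUE RED BLUE BLUE RED RED BLUE via {L|R} + simplicity:
step 1: add RED to get R; options L={ ∅ } R={ 0 } → -1
step 2: add RED to get RR; options L={ ∅ } R={ -1; 0 } → -2
step 3: add RED to get RRR; options L={ ∅ } R={ -2; -1; 0 } → -3
step 4: add RED to get RRRR; options L={ ∅ } R={ -3; -2; -1; 0 } → -4
step 5: add BLUE to get RRRRB; options L={ -4 } R={ -3; -2; -1; 0 } → -7/2
step 6: add BLUE to get RRRRBB; options L={ -4; -7/2 } R={ -3; -2; -1; 0 } → -13/4
step 7: add RED to get RRRRBBR; options L={ -4; -7/2 } R={ -13/4; -3; -2; -1; 0 } → -27/8
step 8: add RED to get RRRRBBRR; options L={ -4; -7/2 } R={ -27/8; -13/4; -3; -2; -1; 0 } → -55/16
step 9: add BLUE to get RRRRBBRRB; options L={ -4; -7/2; -55/16 } R={ -27/8; -13/4; -3; -2; -1; 0 } → -109/32
step 10: add RED to get RRRRBBRRBR; options L={ -4; -7/2; -55/16 } R={ -109/32; -27/8; -13/4; -3; -2; -1; 0 } → -219/64
step 11: add BLUE to get RRRRBBRRBRB; options L={ -4; -7/2; -55/16; -219/64 } R={ -109/32; -27/8; -13/4; -3; -2; -1; 0 } → -437/128
step 12: add BLUE to get RRRRBBRRBRBB; options L={ -4; -7/2; -55/16; -219/64; -437/128 } R={ -109/32; -27/8; -13/4; -3; -2; -1; 0 } → -873/256
step 13: add RED to get RRRRBBRRBRBBR; options L={ -4; -7/2; -55/16; -219/64; -437/128 } R={ -873/256; -109/32; -27/8; -13/4; -3; -2; -1; 0 } → -1747/512
step 14: add RED to get RRRRBBRRBRBBRR; options L={ -4; -7/2; -55/16; -219/64; -437/128 } R={ -1747/512; -873/256; -109/32; -27/8; -13/4; -3; -2; -1; 0 } → -3495/1024
step 15: add BLUE to get RRRRBBRRBRBBRRB; options L={ -4; -7/2; -55/16; -219/64; -437/128; -3495/1024 } R={ -1747/512; -873/256; -109/32; -27/8; -13/4; -3; -2; -1; 0 } → -6989/2048

-6989/2048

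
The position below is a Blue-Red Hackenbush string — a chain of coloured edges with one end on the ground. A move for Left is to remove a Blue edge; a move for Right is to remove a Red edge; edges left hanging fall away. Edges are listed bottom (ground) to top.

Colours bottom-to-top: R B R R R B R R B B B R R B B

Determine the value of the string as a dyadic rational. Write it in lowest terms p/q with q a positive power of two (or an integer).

-15129/16384

G_1 [R]  L=[]  R=[0]  -> -1
G_2 [RB]  L=[-1]  R=[0]  -> -1/2
G_3 [RBR]  L=[-1]  R=[-1/2; 0]  -> -3/4
G_4 [RBRR]  L=[-1]  R=[-3/4; -1/2; 0]  -> -7/8
G_5 [RBRRR]  L=[-1]  R=[-7/8; -3/4; -1/2; 0]  -> -15/16
G_6 [RBRRRB]  L=[-1; -15/16]  R=[-7/8; -3/4; -1/2; 0]  -> -29/32
G_7 [RBRRRBR]  L=[-1; -15/16]  R=[-29/32; -7/8; -3/4; -1/2; 0]  -> -59/64
G_8 [RBRRRBRR]  L=[-1; -15/16]  R=[-59/64; -29/32; -7/8; -3/4; -1/2; 0]  -> -119/128
G_9 [RBRRRBRRB]  L=[-1; -15/16; -119/128]  R=[-59/64; -29/32; -7/8; -3/4; -1/2; 0]  -> -237/256
G_10 [RBRRRBRRBB]  L=[-1; -15/16; -119/128; -237/256]  R=[-59/64; -29/32; -7/8; -3/4; -1/2; 0]  -> -473/512
G_11 [RBRRRBRRBBB]  L=[-1; -15/16; -119/128; -237/256; -473/512]  R=[-59/64; -29/32; -7/8; -3/4; -1/2; 0]  -> -945/1024
G_12 [RBRRRBRRBBBR]  L=[-1; -15/16; -119/128; -237/256; -473/512]  R=[-945/1024; -59/64; -29/32; -7/8; -3/4; -1/2; 0]  -> -1891/2048
G_13 [RBRRRBRRBBBRR]  L=[-1; -15/16; -119/128; -237/256; -473/512]  R=[-1891/2048; -945/1024; -59/64; -29/32; -7/8; -3/4; -1/2; 0]  -> -3783/4096
G_14 [RBRRRBRRBBBRRB]  L=[-1; -15/16; -119/128; -237/256; -473/512; -3783/4096]  R=[-1891/2048; -945/1024; -59/64; -29/32; -7/8; -3/4; -1/2; 0]  -> -7565/8192
G_15 [RBRRRBRRBBBRRBB]  L=[-1; -15/16; -119/128; -237/256; -473/512; -3783/4096; -7565/8192]  R=[-1891/2048; -945/1024; -59/64; -29/32; -7/8; -3/4; -1/2; 0]  -> -15129/16384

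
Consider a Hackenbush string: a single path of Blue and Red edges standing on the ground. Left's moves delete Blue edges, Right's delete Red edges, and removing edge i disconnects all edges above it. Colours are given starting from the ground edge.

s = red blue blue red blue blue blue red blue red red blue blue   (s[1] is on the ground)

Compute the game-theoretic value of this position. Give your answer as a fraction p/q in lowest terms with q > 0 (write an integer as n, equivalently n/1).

g(r) = {  | 0 } = -1
g(rb) = { -1 | 0 } = -1/2
g(rbb) = { -1,-1/2 | 0 } = -1/4
g(rbbr) = { -1,-1/2 | -1/4,0 } = -3/8
g(rbbrb) = { -1,-1/2,-3/8 | -1/4,0 } = -5/16
g(rbbrbb) = { -1,-1/2,-3/8,-5/16 | -1/4,0 } = -9/32
g(rbbrbbb) = { -1,-1/2,-3/8,-5/16,-9/32 | -1/4,0 } = -17/64
g(rbbrbbbr) = { -1,-1/2,-3/8,-5/16,-9/32 | -17/64,-1/4,0 } = -35/128
g(rbbrbbbrb) = { -1,-1/2,-3/8,-5/16,-9/32,-35/128 | -17/64,-1/4,0 } = -69/256
g(rbbrbbbrbr) = { -1,-1/2,-3/8,-5/16,-9/32,-35/128 | -69/256,-17/64,-1/4,0 } = -139/512
g(rbbrbbbrbrr) = { -1,-1/2,-3/8,-5/16,-9/32,-35/128 | -139/512,-69/256,-17/64,-1/4,0 } = -279/1024
g(rbbrbbbrbrrb) = { -1,-1/2,-3/8,-5/16,-9/32,-35/128,-279/1024 | -139/512,-69/256,-17/64,-1/4,0 } = -557/2048
g(rbbrbbbrbrrbb) = { -1,-1/2,-3/8,-5/16,-9/32,-35/128,-279/1024,-557/2048 | -139/512,-69/256,-17/64,-1/4,0 } = -1113/4096

-1113/4096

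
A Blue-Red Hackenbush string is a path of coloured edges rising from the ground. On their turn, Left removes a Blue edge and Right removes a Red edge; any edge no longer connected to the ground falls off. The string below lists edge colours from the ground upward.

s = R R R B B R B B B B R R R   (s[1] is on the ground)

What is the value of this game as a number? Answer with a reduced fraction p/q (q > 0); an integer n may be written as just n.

-2319/1024

val_1 [R]  L=[]  R=[0]  — -1
val_2 [RR]  L=[]  R=[-1; 0]  — -2
val_3 [RRR]  L=[]  R=[-2; -1; 0]  — -3
val_4 [RRRB]  L=[-3]  R=[-2; -1; 0]  — -5/2
val_5 [RRRBB]  L=[-3; -5/2]  R=[-2; -1; 0]  — -9/4
val_6 [RRRBBR]  L=[-3; -5/2]  R=[-9/4; -2; -1; 0]  — -19/8
val_7 [RRRBBRB]  L=[-3; -5/2; -19/8]  R=[-9/4; -2; -1; 0]  — -37/16
val_8 [RRRBBRBB]  L=[-3; -5/2; -19/8; -37/16]  R=[-9/4; -2; -1; 0]  — -73/32
val_9 [RRRBBRBBB]  L=[-3; -5/2; -19/8; -37/16; -73/32]  R=[-9/4; -2; -1; 0]  — -145/64
val_10 [RRRBBRBBBB]  L=[-3; -5/2; -19/8; -37/16; -73/32; -145/64]  R=[-9/4; -2; -1; 0]  — -289/128
val_11 [RRRBBRBBBBR]  L=[-3; -5/2; -19/8; -37/16; -73/32; -145/64]  R=[-289/128; -9/4; -2; -1; 0]  — -579/256
val_12 [RRRBBRBBBBRR]  L=[-3; -5/2; -19/8; -37/16; -73/32; -145/64]  R=[-579/256; -289/128; -9/4; -2; -1; 0]  — -1159/512
val_13 [RRRBBRBBBBRRR]  L=[-3; -5/2; -19/8; -37/16; -73/32; -145/64]  R=[-1159/512; -579/256; -289/128; -9/4; -2; -1; 0]  — -2319/1024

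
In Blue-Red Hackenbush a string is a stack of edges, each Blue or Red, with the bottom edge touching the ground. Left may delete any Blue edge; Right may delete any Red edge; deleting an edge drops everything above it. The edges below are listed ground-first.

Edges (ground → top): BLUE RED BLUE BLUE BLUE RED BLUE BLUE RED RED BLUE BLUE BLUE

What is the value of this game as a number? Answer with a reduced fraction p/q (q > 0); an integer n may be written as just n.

3791/4096

G_1 [B]  L=[0]  R=[none]  = 1
G_2 [BR]  L=[0]  R=[1]  = 1/2
G_3 [BRB]  L=[0 1/2]  R=[1]  = 3/4
G_4 [BRBB]  L=[0 1/2 3/4]  R=[1]  = 7/8
G_5 [BRBBB]  L=[0 1/2 3/4 7/8]  R=[1]  = 15/16
G_6 [BRBBBR]  L=[0 1/2 3/4 7/8]  R=[15/16 1]  = 29/32
G_7 [BRBBBRB]  L=[0 1/2 3/4 7/8 29/32]  R=[15/16 1]  = 59/64
G_8 [BRBBBRBB]  L=[0 1/2 3/4 7/8 29/32 59/64]  R=[15/16 1]  = 119/128
G_9 [BRBBBRBBR]  L=[0 1/2 3/4 7/8 29/32 59/64]  R=[119/128 15/16 1]  = 237/256
G_10 [BRBBBRBBRR]  L=[0 1/2 3/4 7/8 29/32 59/64]  R=[237/256 119/128 15/16 1]  = 473/512
G_11 [BRBBBRBBRRB]  L=[0 1/2 3/4 7/8 29/32 59/64 473/512]  R=[237/256 119/128 15/16 1]  = 947/1024
G_12 [BRBBBRBBRRBB]  L=[0 1/2 3/4 7/8 29/32 59/64 473/512 947/1024]  R=[237/256 119/128 15/16 1]  = 1895/2048
G_13 [BRBBBRBBRRBBB]  L=[0 1/2 3/4 7/8 29/32 59/64 473/512 947/1024 1895/2048]  R=[237/256 119/128 15/16 1]  = 3791/4096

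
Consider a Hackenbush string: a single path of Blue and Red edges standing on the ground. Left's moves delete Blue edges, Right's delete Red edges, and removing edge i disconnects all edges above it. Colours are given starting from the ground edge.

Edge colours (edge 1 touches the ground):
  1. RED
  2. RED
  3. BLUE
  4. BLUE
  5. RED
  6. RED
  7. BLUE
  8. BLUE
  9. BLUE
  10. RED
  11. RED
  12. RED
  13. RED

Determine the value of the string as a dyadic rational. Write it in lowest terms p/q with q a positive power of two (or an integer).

-2847/2048

step 1: add RED to get R; options L={  } R={ 0 } → -1
step 2: add RED to get RR; options L={  } R={ -1; 0 } → -2
step 3: add BLUE to get RRB; options L={ -2 } R={ -1; 0 } → -3/2
step 4: add BLUE to get RRBB; options L={ -2; -3/2 } R={ -1; 0 } → -5/4
step 5: add RED to get RRBBR; options L={ -2; -3/2 } R={ -5/4; -1; 0 } → -11/8
step 6: add RED to get RRBBRR; options L={ -2; -3/2 } R={ -11/8; -5/4; -1; 0 } → -23/16
step 7: add BLUE to get RRBBRRB; options L={ -2; -3/2; -23/16 } R={ -11/8; -5/4; -1; 0 } → -45/32
step 8: add BLUE to get RRBBRRBB; options L={ -2; -3/2; -23/16; -45/32 } R={ -11/8; -5/4; -1; 0 } → -89/64
step 9: add BLUE to get RRBBRRBBB; options L={ -2; -3/2; -23/16; -45/32; -89/64 } R={ -11/8; -5/4; -1; 0 } → -177/128
step 10: add RED to get RRBBRRBBBR; options L={ -2; -3/2; -23/16; -45/32; -89/64 } R={ -177/128; -11/8; -5/4; -1; 0 } → -355/256
step 11: add RED to get RRBBRRBBBRR; options L={ -2; -3/2; -23/16; -45/32; -89/64 } R={ -355/256; -177/128; -11/8; -5/4; -1; 0 } → -711/512
step 12: add RED to get RRBBRRBBBRRR; options L={ -2; -3/2; -23/16; -45/32; -89/64 } R={ -711/512; -355/256; -177/128; -11/8; -5/4; -1; 0 } → -1423/1024
step 13: add RED to get RRBBRRBBBRRRR; options L={ -2; -3/2; -23/16; -45/32; -89/64 } R={ -1423/1024; -711/512; -355/256; -177/128; -11/8; -5/4; -1; 0 } → -2847/2048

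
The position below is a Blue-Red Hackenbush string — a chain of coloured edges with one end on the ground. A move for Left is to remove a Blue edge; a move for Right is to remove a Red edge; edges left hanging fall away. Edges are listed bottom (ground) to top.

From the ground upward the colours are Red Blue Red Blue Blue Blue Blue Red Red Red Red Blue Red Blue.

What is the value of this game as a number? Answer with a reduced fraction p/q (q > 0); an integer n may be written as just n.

-4341/8192

step 1: add Red to get R; options L={ — } R={ 0 } gives -1
step 2: add Blue to get RB; options L={ -1 } R={ 0 } gives -1/2
step 3: add Red to get RBR; options L={ -1 } R={ -1/2, 0 } gives -3/4
step 4: add Blue to get RBRB; options L={ -1, -3/4 } R={ -1/2, 0 } gives -5/8
step 5: add Blue to get RBRBB; options L={ -1, -3/4, -5/8 } R={ -1/2, 0 } gives -9/16
step 6: add Blue to get RBRBBB; options L={ -1, -3/4, -5/8, -9/16 } R={ -1/2, 0 } gives -17/32
step 7: add Blue to get RBRBBBB; options L={ -1, -3/4, -5/8, -9/16, -17/32 } R={ -1/2, 0 } gives -33/64
step 8: add Red to get RBRBBBBR; options L={ -1, -3/4, -5/8, -9/16, -17/32 } R={ -33/64, -1/2, 0 } gives -67/128
step 9: add Red to get RBRBBBBRR; options L={ -1, -3/4, -5/8, -9/16, -17/32 } R={ -67/128, -33/64, -1/2, 0 } gives -135/256
step 10: add Red to get RBRBBBBRRR; options L={ -1, -3/4, -5/8, -9/16, -17/32 } R={ -135/256, -67/128, -33/64, -1/2, 0 } gives -271/512
step 11: add Red to get RBRBBBBRRRR; options L={ -1, -3/4, -5/8, -9/16, -17/32 } R={ -271/512, -135/256, -67/128, -33/64, -1/2, 0 } gives -543/1024
step 12: add Blue to get RBRBBBBRRRRB; options L={ -1, -3/4, -5/8, -9/16, -17/32, -543/1024 } R={ -271/512, -135/256, -67/128, -33/64, -1/2, 0 } gives -1085/2048
step 13: add Red to get RBRBBBBRRRRBR; options L={ -1, -3/4, -5/8, -9/16, -17/32, -543/1024 } R={ -1085/2048, -271/512, -135/256, -67/128, -33/64, -1/2, 0 } gives -2171/4096
step 14: add Blue to get RBRBBBBRRRRBRB; options L={ -1, -3/4, -5/8, -9/16, -17/32, -543/1024, -2171/4096 } R={ -1085/2048, -271/512, -135/256, -67/128, -33/64, -1/2, 0 } gives -4341/8192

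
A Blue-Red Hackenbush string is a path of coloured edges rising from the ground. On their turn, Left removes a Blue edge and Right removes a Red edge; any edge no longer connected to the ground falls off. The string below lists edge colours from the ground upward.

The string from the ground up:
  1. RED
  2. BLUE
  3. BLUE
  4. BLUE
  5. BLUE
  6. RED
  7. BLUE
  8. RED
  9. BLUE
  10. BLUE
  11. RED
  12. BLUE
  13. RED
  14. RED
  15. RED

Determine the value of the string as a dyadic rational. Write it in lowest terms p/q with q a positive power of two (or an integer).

value_1 [R]  L=[none]  R=[0]  ⇒ -1
value_2 [RB]  L=[-1]  R=[0]  ⇒ -1/2
value_3 [RBB]  L=[-1 -1/2]  R=[0]  ⇒ -1/4
value_4 [RBBB]  L=[-1 -1/2 -1/4]  R=[0]  ⇒ -1/8
value_5 [RBBBB]  L=[-1 -1/2 -1/4 -1/8]  R=[0]  ⇒ -1/16
value_6 [RBBBBR]  L=[-1 -1/2 -1/4 -1/8]  R=[-1/16 0]  ⇒ -3/32
value_7 [RBBBBRB]  L=[-1 -1/2 -1/4 -1/8 -3/32]  R=[-1/16 0]  ⇒ -5/64
value_8 [RBBBBRBR]  L=[-1 -1/2 -1/4 -1/8 -3/32]  R=[-5/64 -1/16 0]  ⇒ -11/128
value_9 [RBBBBRBRB]  L=[-1 -1/2 -1/4 -1/8 -3/32 -11/128]  R=[-5/64 -1/16 0]  ⇒ -21/256
value_10 [RBBBBRBRBB]  L=[-1 -1/2 -1/4 -1/8 -3/32 -11/128 -21/256]  R=[-5/64 -1/16 0]  ⇒ -41/512
value_11 [RBBBBRBRBBR]  L=[-1 -1/2 -1/4 -1/8 -3/32 -11/128 -21/256]  R=[-41/512 -5/64 -1/16 0]  ⇒ -83/1024
value_12 [RBBBBRBRBBRB]  L=[-1 -1/2 -1/4 -1/8 -3/32 -11/128 -21/256 -83/1024]  R=[-41/512 -5/64 -1/16 0]  ⇒ -165/2048
value_13 [RBBBBRBRBBRBR]  L=[-1 -1/2 -1/4 -1/8 -3/32 -11/128 -21/256 -83/1024]  R=[-165/2048 -41/512 -5/64 -1/16 0]  ⇒ -331/4096
value_14 [RBBBBRBRBBRBRR]  L=[-1 -1/2 -1/4 -1/8 -3/32 -11/128 -21/256 -83/1024]  R=[-331/4096 -165/2048 -41/512 -5/64 -1/16 0]  ⇒ -663/8192
value_15 [RBBBBRBRBBRBRRR]  L=[-1 -1/2 -1/4 -1/8 -3/32 -11/128 -21/256 -83/1024]  R=[-663/8192 -331/4096 -165/2048 -41/512 -5/64 -1/16 0]  ⇒ -1327/16384

-1327/16384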